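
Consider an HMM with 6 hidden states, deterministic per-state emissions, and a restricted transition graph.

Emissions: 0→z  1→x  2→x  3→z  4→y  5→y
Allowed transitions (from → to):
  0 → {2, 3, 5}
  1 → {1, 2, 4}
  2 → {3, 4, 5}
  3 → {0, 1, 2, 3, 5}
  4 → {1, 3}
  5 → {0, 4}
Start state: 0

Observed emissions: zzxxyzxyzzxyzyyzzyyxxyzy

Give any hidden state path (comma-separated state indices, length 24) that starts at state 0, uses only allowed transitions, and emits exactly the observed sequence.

  pos 0: z in {0,3}, choose 0; start
  pos 1: z in {0,3}, choose 3; 0->3 ok
  pos 2: x in {1,2}, choose 1; 3->1 ok
  pos 3: x in {1,2}, choose 1; 1->1 ok
  pos 4: y in {4,5}, choose 4; 1->4 ok
  pos 5: z in {0,3}, choose 3; 4->3 ok
  pos 6: x in {1,2}, choose 1; 3->1 ok
  pos 7: y in {4,5}, choose 4; 1->4 ok
  pos 8: z in {0,3}, choose 3; 4->3 ok
  pos 9: z in {0,3}, choose 0; 3->0 ok
  pos 10: x in {1,2}, choose 2; 0->2 ok
  pos 11: y in {4,5}, choose 4; 2->4 ok
  pos 12: z in {0,3}, choose 3; 4->3 ok
  pos 13: y in {4,5}, choose 5; 3->5 ok
  pos 14: y in {4,5}, choose 4; 5->4 ok
  pos 15: z in {0,3}, choose 3; 4->3 ok
  pos 16: z in {0,3}, choose 0; 3->0 ok
  pos 17: y in {4,5}, choose 5; 0->5 ok
  pos 18: y in {4,5}, choose 4; 5->4 ok
  pos 19: x in {1,2}, choose 1; 4->1 ok
  pos 20: x in {1,2}, choose 2; 1->2 ok
  pos 21: y in {4,5}, choose 4; 2->4 ok
  pos 22: z in {0,3}, choose 3; 4->3 ok
  pos 23: y in {4,5}, choose 5; 3->5 ok

0,3,1,1,4,3,1,4,3,0,2,4,3,5,4,3,0,5,4,1,2,4,3,5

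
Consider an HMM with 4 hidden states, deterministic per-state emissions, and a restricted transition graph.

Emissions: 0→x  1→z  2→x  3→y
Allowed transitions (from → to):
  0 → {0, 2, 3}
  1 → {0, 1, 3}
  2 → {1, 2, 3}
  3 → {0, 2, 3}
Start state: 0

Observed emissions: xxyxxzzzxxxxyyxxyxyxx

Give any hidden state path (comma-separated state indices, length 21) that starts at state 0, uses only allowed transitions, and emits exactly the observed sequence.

  t0 'x' -> {0,2}, take 0 (start)
  t1 'x' -> {0,2}, take 2 (0->2 ok)
  t2 'y' -> {3}, take 3 (2->3 ok)
  t3 'x' -> {0,2}, take 2 (3->2 ok)
  t4 'x' -> {0,2}, take 2 (2->2 ok)
  t5 'z' -> {1}, take 1 (2->1 ok)
  t6 'z' -> {1}, take 1 (1->1 ok)
  t7 'z' -> {1}, take 1 (1->1 ok)
  t8 'x' -> {0,2}, take 0 (1->0 ok)
  t9 'x' -> {0,2}, take 0 (0->0 ok)
  t10 'x' -> {0,2}, take 2 (0->2 ok)
  t11 'x' -> {0,2}, take 2 (2->2 ok)
  t12 'y' -> {3}, take 3 (2->3 ok)
  t13 'y' -> {3}, take 3 (3->3 ok)
  t14 'x' -> {0,2}, take 2 (3->2 ok)
  t15 'x' -> {0,2}, take 2 (2->2 ok)
  t16 'y' -> {3}, take 3 (2->3 ok)
  t17 'x' -> {0,2}, take 2 (3->2 ok)
  t18 'y' -> {3}, take 3 (2->3 ok)
  t19 'x' -> {0,2}, take 0 (3->0 ok)
  t20 'x' -> {0,2}, take 0 (0->0 ok)

0,2,3,2,2,1,1,1,0,0,2,2,3,3,2,2,3,2,3,0,0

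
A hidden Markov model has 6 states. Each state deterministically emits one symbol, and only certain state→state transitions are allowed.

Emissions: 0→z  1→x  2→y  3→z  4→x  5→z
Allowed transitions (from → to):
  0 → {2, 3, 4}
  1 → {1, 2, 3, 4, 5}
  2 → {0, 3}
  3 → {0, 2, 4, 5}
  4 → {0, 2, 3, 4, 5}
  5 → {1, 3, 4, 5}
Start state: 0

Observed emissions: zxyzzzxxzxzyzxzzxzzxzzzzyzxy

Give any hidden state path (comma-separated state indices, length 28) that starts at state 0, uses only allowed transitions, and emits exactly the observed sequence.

0,4,2,0,3,5,4,4,3,4,0,2,3,4,3,5,4,3,0,4,3,0,3,0,2,0,4,2

  [0] z  {0,3,5}  => 0  start
  [1] x  {1,4}  => 4  0->4 ok
  [2] y  {2}  => 2  4->2 ok
  [3] z  {0,3,5}  => 0  2->0 ok
  [4] z  {0,3,5}  => 3  0->3 ok
  [5] z  {0,3,5}  => 5  3->5 ok
  [6] x  {1,4}  => 4  5->4 ok
  [7] x  {1,4}  => 4  4->4 ok
  [8] z  {0,3,5}  => 3  4->3 ok
  [9] x  {1,4}  => 4  3->4 ok
  [10] z  {0,3,5}  => 0  4->0 ok
  [11] y  {2}  => 2  0->2 ok
  [12] z  {0,3,5}  => 3  2->3 ok
  [13] x  {1,4}  => 4  3->4 ok
  [14] z  {0,3,5}  => 3  4->3 ok
  [15] z  {0,3,5}  => 5  3->5 ok
  [16] x  {1,4}  => 4  5->4 ok
  [17] z  {0,3,5}  => 3  4->3 ok
  [18] z  {0,3,5}  => 0  3->0 ok
  [19] x  {1,4}  => 4  0->4 ok
  [20] z  {0,3,5}  => 3  4->3 ok
  [21] z  {0,3,5}  => 0  3->0 ok
  [22] z  {0,3,5}  => 3  0->3 ok
  [23] z  {0,3,5}  => 0  3->0 ok
  [24] y  {2}  => 2  0->2 ok
  [25] z  {0,3,5}  => 0  2->0 ok
  [26] x  {1,4}  => 4  0->4 ok
  [27] y  {2}  => 2  4->2 ok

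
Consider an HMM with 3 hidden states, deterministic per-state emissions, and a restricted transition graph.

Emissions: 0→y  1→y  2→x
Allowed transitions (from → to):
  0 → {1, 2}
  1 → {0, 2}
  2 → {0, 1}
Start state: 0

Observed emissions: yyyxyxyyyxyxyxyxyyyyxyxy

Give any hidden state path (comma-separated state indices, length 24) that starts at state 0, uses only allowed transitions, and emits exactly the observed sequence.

  0: obs=y cand={0,1} pick 0 [start]
  1: obs=y cand={0,1} pick 1 [0->1 ok]
  2: obs=y cand={0,1} pick 0 [1->0 ok]
  3: obs=x cand={2} pick 2 [0->2 ok]
  4: obs=y cand={0,1} pick 0 [2->0 ok]
  5: obs=x cand={2} pick 2 [0->2 ok]
  6: obs=y cand={0,1} pick 0 [2->0 ok]
  7: obs=y cand={0,1} pick 1 [0->1 ok]
  8: obs=y cand={0,1} pick 0 [1->0 ok]
  9: obs=x cand={2} pick 2 [0->2 ok]
  10: obs=y cand={0,1} pick 1 [2->1 ok]
  11: obs=x cand={2} pick 2 [1->2 ok]
  12: obs=y cand={0,1} pick 1 [2->1 ok]
  13: obs=x cand={2} pick 2 [1->2 ok]
  14: obs=y cand={0,1} pick 1 [2->1 ok]
  15: obs=x cand={2} pick 2 [1->2 ok]
  16: obs=y cand={0,1} pick 0 [2->0 ok]
  17: obs=y cand={0,1} pick 1 [0->1 ok]
  18: obs=y cand={0,1} pick 0 [1->0 ok]
  19: obs=y cand={0,1} pick 1 [0->1 ok]
  20: obs=x cand={2} pick 2 [1->2 ok]
  21: obs=y cand={0,1} pick 1 [2->1 ok]
  22: obs=x cand={2} pick 2 [1->2 ok]
  23: obs=y cand={0,1} pick 1 [2->1 ok]

0,1,0,2,0,2,0,1,0,2,1,2,1,2,1,2,0,1,0,1,2,1,2,1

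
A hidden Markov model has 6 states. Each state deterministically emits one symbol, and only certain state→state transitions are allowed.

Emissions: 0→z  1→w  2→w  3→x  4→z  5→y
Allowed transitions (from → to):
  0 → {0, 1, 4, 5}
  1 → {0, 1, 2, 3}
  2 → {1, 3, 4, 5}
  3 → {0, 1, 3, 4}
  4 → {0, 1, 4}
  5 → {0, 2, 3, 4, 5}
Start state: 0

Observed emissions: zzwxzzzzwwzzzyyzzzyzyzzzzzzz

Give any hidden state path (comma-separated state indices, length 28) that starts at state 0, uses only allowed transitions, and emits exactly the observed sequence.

  [0] z  {0,4}  => 0  start
  [1] z  {0,4}  => 4  0->4 ok
  [2] w  {1,2}  => 1  4->1 ok
  [3] x  {3}  => 3  1->3 ok
  [4] z  {0,4}  => 0  3->0 ok
  [5] z  {0,4}  => 0  0->0 ok
  [6] z  {0,4}  => 4  0->4 ok
  [7] z  {0,4}  => 4  4->4 ok
  [8] w  {1,2}  => 1  4->1 ok
  [9] w  {1,2}  => 2  1->2 ok
  [10] z  {0,4}  => 4  2->4 ok
  [11] z  {0,4}  => 0  4->0 ok
  [12] z  {0,4}  => 0  0->0 ok
  [13] y  {5}  => 5  0->5 ok
  [14] y  {5}  => 5  5->5 ok
  [15] z  {0,4}  => 0  5->0 ok
  [16] z  {0,4}  => 4  0->4 ok
  [17] z  {0,4}  => 0  4->0 ok
  [18] y  {5}  => 5  0->5 ok
  [19] z  {0,4}  => 0  5->0 ok
  [20] y  {5}  => 5  0->5 ok
  [21] z  {0,4}  => 4  5->4 ok
  [22] z  {0,4}  => 4  4->4 ok
  [23] z  {0,4}  => 0  4->0 ok
  [24] z  {0,4}  => 4  0->4 ok
  [25] z  {0,4}  => 4  4->4 ok
  [26] z  {0,4}  => 0  4->0 ok
  [27] z  {0,4}  => 4  0->4 ok

0,4,1,3,0,0,4,4,1,2,4,0,0,5,5,0,4,0,5,0,5,4,4,0,4,4,0,4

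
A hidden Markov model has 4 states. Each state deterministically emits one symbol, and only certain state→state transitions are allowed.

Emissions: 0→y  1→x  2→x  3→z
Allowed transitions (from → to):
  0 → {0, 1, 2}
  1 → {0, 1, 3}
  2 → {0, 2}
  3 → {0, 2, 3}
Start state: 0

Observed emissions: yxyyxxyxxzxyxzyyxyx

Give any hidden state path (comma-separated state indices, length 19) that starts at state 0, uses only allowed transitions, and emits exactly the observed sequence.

0,1,0,0,1,1,0,1,1,3,2,0,1,3,0,0,1,0,1

  pos 0: y in {0}, choose 0; start
  pos 1: x in {1,2}, choose 1; 0->1 ok
  pos 2: y in {0}, choose 0; 1->0 ok
  pos 3: y in {0}, choose 0; 0->0 ok
  pos 4: x in {1,2}, choose 1; 0->1 ok
  pos 5: x in {1,2}, choose 1; 1->1 ok
  pos 6: y in {0}, choose 0; 1->0 ok
  pos 7: x in {1,2}, choose 1; 0->1 ok
  pos 8: x in {1,2}, choose 1; 1->1 ok
  pos 9: z in {3}, choose 3; 1->3 ok
  pos 10: x in {1,2}, choose 2; 3->2 ok
  pos 11: y in {0}, choose 0; 2->0 ok
  pos 12: x in {1,2}, choose 1; 0->1 ok
  pos 13: z in {3}, choose 3; 1->3 ok
  pos 14: y in {0}, choose 0; 3->0 ok
  pos 15: y in {0}, choose 0; 0->0 ok
  pos 16: x in {1,2}, choose 1; 0->1 ok
  pos 17: y in {0}, choose 0; 1->0 ok
  pos 18: x in {1,2}, choose 1; 0->1 ok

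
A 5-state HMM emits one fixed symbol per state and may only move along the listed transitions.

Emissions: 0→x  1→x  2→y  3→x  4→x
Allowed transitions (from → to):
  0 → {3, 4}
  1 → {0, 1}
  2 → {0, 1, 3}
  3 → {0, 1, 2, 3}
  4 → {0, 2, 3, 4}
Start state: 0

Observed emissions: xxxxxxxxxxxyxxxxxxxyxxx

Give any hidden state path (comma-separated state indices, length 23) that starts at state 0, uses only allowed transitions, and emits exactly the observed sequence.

0,4,4,4,0,4,4,3,0,4,3,2,0,3,3,0,4,0,4,2,1,0,4

  0: obs=x cand={0,1,3,4} pick 0 [start]
  1: obs=x cand={0,1,3,4} pick 4 [0->4 ok]
  2: obs=x cand={0,1,3,4} pick 4 [4->4 ok]
  3: obs=x cand={0,1,3,4} pick 4 [4->4 ok]
  4: obs=x cand={0,1,3,4} pick 0 [4->0 ok]
  5: obs=x cand={0,1,3,4} pick 4 [0->4 ok]
  6: obs=x cand={0,1,3,4} pick 4 [4->4 ok]
  7: obs=x cand={0,1,3,4} pick 3 [4->3 ok]
  8: obs=x cand={0,1,3,4} pick 0 [3->0 ok]
  9: obs=x cand={0,1,3,4} pick 4 [0->4 ok]
  10: obs=x cand={0,1,3,4} pick 3 [4->3 ok]
  11: obs=y cand={2} pick 2 [3->2 ok]
  12: obs=x cand={0,1,3,4} pick 0 [2->0 ok]
  13: obs=x cand={0,1,3,4} pick 3 [0->3 ok]
  14: obs=x cand={0,1,3,4} pick 3 [3->3 ok]
  15: obs=x cand={0,1,3,4} pick 0 [3->0 ok]
  16: obs=x cand={0,1,3,4} pick 4 [0->4 ok]
  17: obs=x cand={0,1,3,4} pick 0 [4->0 ok]
  18: obs=x cand={0,1,3,4} pick 4 [0->4 ok]
  19: obs=y cand={2} pick 2 [4->2 ok]
  20: obs=x cand={0,1,3,4} pick 1 [2->1 ok]
  21: obs=x cand={0,1,3,4} pick 0 [1->0 ok]
  22: obs=x cand={0,1,3,4} pick 4 [0->4 ok]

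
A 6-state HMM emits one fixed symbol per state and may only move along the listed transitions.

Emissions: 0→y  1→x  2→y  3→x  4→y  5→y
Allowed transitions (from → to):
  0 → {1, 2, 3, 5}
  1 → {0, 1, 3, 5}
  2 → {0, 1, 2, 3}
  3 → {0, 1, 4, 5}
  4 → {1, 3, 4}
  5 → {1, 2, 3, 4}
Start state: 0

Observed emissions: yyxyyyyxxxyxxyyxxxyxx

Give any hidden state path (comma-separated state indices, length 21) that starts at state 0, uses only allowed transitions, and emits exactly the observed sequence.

0,2,3,5,2,0,5,1,1,3,4,1,3,5,2,1,3,1,0,1,1

  t0 'y' -> {0,2,4,5}, take 0 (start)
  t1 'y' -> {0,2,4,5}, take 2 (0->2 ok)
  t2 'x' -> {1,3}, take 3 (2->3 ok)
  t3 'y' -> {0,2,4,5}, take 5 (3->5 ok)
  t4 'y' -> {0,2,4,5}, take 2 (5->2 ok)
  t5 'y' -> {0,2,4,5}, take 0 (2->0 ok)
  t6 'y' -> {0,2,4,5}, take 5 (0->5 ok)
  t7 'x' -> {1,3}, take 1 (5->1 ok)
  t8 'x' -> {1,3}, take 1 (1->1 ok)
  t9 'x' -> {1,3}, take 3 (1->3 ok)
  t10 'y' -> {0,2,4,5}, take 4 (3->4 ok)
  t11 'x' -> {1,3}, take 1 (4->1 ok)
  t12 'x' -> {1,3}, take 3 (1->3 ok)
  t13 'y' -> {0,2,4,5}, take 5 (3->5 ok)
  t14 'y' -> {0,2,4,5}, take 2 (5->2 ok)
  t15 'x' -> {1,3}, take 1 (2->1 ok)
  t16 'x' -> {1,3}, take 3 (1->3 ok)
  t17 'x' -> {1,3}, take 1 (3->1 ok)
  t18 'y' -> {0,2,4,5}, take 0 (1->0 ok)
  t19 'x' -> {1,3}, take 1 (0->1 ok)
  t20 'x' -> {1,3}, take 1 (1->1 ok)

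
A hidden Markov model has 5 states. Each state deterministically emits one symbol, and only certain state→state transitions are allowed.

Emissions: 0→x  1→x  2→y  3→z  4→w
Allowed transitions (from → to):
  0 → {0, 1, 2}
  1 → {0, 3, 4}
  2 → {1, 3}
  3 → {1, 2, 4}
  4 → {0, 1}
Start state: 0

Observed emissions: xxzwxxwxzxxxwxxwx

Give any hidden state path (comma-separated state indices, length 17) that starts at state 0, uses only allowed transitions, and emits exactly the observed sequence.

0,1,3,4,0,1,4,1,3,1,0,1,4,0,1,4,0

  t0 'x' -> {0,1}, take 0 (start)
  t1 'x' -> {0,1}, take 1 (0->1 ok)
  t2 'z' -> {3}, take 3 (1->3 ok)
  t3 'w' -> {4}, take 4 (3->4 ok)
  t4 'x' -> {0,1}, take 0 (4->0 ok)
  t5 'x' -> {0,1}, take 1 (0->1 ok)
  t6 'w' -> {4}, take 4 (1->4 ok)
  t7 'x' -> {0,1}, take 1 (4->1 ok)
  t8 'z' -> {3}, take 3 (1->3 ok)
  t9 'x' -> {0,1}, take 1 (3->1 ok)
  t10 'x' -> {0,1}, take 0 (1->0 ok)
  t11 'x' -> {0,1}, take 1 (0->1 ok)
  t12 'w' -> {4}, take 4 (1->4 ok)
  t13 'x' -> {0,1}, take 0 (4->0 ok)
  t14 'x' -> {0,1}, take 1 (0->1 ok)
  t15 'w' -> {4}, take 4 (1->4 ok)
  t16 'x' -> {0,1}, take 0 (4->0 ok)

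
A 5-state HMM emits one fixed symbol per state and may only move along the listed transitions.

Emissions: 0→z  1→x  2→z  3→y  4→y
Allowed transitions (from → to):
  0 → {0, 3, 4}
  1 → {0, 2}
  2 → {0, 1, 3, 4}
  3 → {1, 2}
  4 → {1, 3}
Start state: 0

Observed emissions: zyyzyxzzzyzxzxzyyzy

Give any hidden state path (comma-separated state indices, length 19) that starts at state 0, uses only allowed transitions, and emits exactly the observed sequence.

0,4,3,2,3,1,0,0,0,3,2,1,2,1,2,4,3,2,4

  [0] z  {0,2}  => 0  start
  [1] y  {3,4}  => 4  0->4 ok
  [2] y  {3,4}  => 3  4->3 ok
  [3] z  {0,2}  => 2  3->2 ok
  [4] y  {3,4}  => 3  2->3 ok
  [5] x  {1}  => 1  3->1 ok
  [6] z  {0,2}  => 0  1->0 ok
  [7] z  {0,2}  => 0  0->0 ok
  [8] z  {0,2}  => 0  0->0 ok
  [9] y  {3,4}  => 3  0->3 ok
  [10] z  {0,2}  => 2  3->2 ok
  [11] x  {1}  => 1  2->1 ok
  [12] z  {0,2}  => 2  1->2 ok
  [13] x  {1}  => 1  2->1 ok
  [14] z  {0,2}  => 2  1->2 ok
  [15] y  {3,4}  => 4  2->4 ok
  [16] y  {3,4}  => 3  4->3 ok
  [17] z  {0,2}  => 2  3->2 ok
  [18] y  {3,4}  => 4  2->4 ok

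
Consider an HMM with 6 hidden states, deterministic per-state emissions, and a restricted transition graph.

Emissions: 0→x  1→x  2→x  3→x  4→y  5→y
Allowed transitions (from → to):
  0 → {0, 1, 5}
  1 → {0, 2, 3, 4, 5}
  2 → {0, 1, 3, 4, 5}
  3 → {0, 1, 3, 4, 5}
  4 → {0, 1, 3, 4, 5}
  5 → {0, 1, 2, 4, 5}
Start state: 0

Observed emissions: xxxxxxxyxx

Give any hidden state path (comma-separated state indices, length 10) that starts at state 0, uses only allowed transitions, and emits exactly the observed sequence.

  [0] x  {0,1,2,3}  => 0  start
  [1] x  {0,1,2,3}  => 0  0->0 ok
  [2] x  {0,1,2,3}  => 1  0->1 ok
  [3] x  {0,1,2,3}  => 2  1->2 ok
  [4] x  {0,1,2,3}  => 1  2->1 ok
  [5] x  {0,1,2,3}  => 0  1->0 ok
  [6] x  {0,1,2,3}  => 1  0->1 ok
  [7] y  {4,5}  => 4  1->4 ok
  [8] x  {0,1,2,3}  => 1  4->1 ok
  [9] x  {0,1,2,3}  => 2  1->2 ok

0,0,1,2,1,0,1,4,1,2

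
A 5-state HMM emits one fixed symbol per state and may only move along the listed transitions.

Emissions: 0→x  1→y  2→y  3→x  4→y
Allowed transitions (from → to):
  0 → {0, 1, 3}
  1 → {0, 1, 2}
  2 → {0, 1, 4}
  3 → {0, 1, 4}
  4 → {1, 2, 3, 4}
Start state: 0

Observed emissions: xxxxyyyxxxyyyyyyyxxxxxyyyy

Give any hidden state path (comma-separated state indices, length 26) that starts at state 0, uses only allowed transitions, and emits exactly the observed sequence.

0,0,0,3,1,2,1,0,0,3,1,2,4,4,1,1,2,0,0,0,0,3,1,1,1,1

  0: obs=x cand={0,3} pick 0 [start]
  1: obs=x cand={0,3} pick 0 [0->0 ok]
  2: obs=x cand={0,3} pick 0 [0->0 ok]
  3: obs=x cand={0,3} pick 3 [0->3 ok]
  4: obs=y cand={1,2,4} pick 1 [3->1 ok]
  5: obs=y cand={1,2,4} pick 2 [1->2 ok]
  6: obs=y cand={1,2,4} pick 1 [2->1 ok]
  7: obs=x cand={0,3} pick 0 [1->0 ok]
  8: obs=x cand={0,3} pick 0 [0->0 ok]
  9: obs=x cand={0,3} pick 3 [0->3 ok]
  10: obs=y cand={1,2,4} pick 1 [3->1 ok]
  11: obs=y cand={1,2,4} pick 2 [1->2 ok]
  12: obs=y cand={1,2,4} pick 4 [2->4 ok]
  13: obs=y cand={1,2,4} pick 4 [4->4 ok]
  14: obs=y cand={1,2,4} pick 1 [4->1 ok]
  15: obs=y cand={1,2,4} pick 1 [1->1 ok]
  16: obs=y cand={1,2,4} pick 2 [1->2 ok]
  17: obs=x cand={0,3} pick 0 [2->0 ok]
  18: obs=x cand={0,3} pick 0 [0->0 ok]
  19: obs=x cand={0,3} pick 0 [0->0 ok]
  20: obs=x cand={0,3} pick 0 [0->0 ok]
  21: obs=x cand={0,3} pick 3 [0->3 ok]
  22: obs=y cand={1,2,4} pick 1 [3->1 ok]
  23: obs=y cand={1,2,4} pick 1 [1->1 ok]
  24: obs=y cand={1,2,4} pick 1 [1->1 ok]
  25: obs=y cand={1,2,4} pick 1 [1->1 ok]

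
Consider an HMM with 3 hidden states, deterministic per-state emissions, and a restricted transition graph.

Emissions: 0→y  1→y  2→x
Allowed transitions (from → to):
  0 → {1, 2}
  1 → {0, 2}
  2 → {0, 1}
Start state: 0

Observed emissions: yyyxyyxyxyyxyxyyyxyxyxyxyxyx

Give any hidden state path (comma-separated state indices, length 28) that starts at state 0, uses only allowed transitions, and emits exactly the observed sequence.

  [0] y  {0,1}  => 0  start
  [1] y  {0,1}  => 1  0->1 ok
  [2] y  {0,1}  => 0  1->0 ok
  [3] x  {2}  => 2  0->2 ok
  [4] y  {0,1}  => 0  2->0 ok
  [5] y  {0,1}  => 1  0->1 ok
  [6] x  {2}  => 2  1->2 ok
  [7] y  {0,1}  => 1  2->1 ok
  [8] x  {2}  => 2  1->2 ok
  [9] y  {0,1}  => 0  2->0 ok
  [10] y  {0,1}  => 1  0->1 ok
  [11] x  {2}  => 2  1->2 ok
  [12] y  {0,1}  => 0  2->0 ok
  [13] x  {2}  => 2  0->2 ok
  [14] y  {0,1}  => 1  2->1 ok
  [15] y  {0,1}  => 0  1->0 ok
  [16] y  {0,1}  => 1  0->1 ok
  [17] x  {2}  => 2  1->2 ok
  [18] y  {0,1}  => 0  2->0 ok
  [19] x  {2}  => 2  0->2 ok
  [20] y  {0,1}  => 0  2->0 ok
  [21] x  {2}  => 2  0->2 ok
  [22] y  {0,1}  => 1  2->1 ok
  [23] x  {2}  => 2  1->2 ok
  [24] y  {0,1}  => 0  2->0 ok
  [25] x  {2}  => 2  0->2 ok
  [26] y  {0,1}  => 0  2->0 ok
  [27] x  {2}  => 2  0->2 ok

0,1,0,2,0,1,2,1,2,0,1,2,0,2,1,0,1,2,0,2,0,2,1,2,0,2,0,2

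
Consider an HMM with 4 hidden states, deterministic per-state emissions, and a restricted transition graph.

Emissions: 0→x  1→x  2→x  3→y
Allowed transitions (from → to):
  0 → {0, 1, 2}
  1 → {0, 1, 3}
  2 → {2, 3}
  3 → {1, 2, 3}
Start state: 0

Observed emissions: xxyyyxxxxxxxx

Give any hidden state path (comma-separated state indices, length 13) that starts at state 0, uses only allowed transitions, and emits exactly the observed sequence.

  t0 'x' -> {0,1,2}, take 0 (start)
  t1 'x' -> {0,1,2}, take 1 (0->1 ok)
  t2 'y' -> {3}, take 3 (1->3 ok)
  t3 'y' -> {3}, take 3 (3->3 ok)
  t4 'y' -> {3}, take 3 (3->3 ok)
  t5 'x' -> {0,1,2}, take 1 (3->1 ok)
  t6 'x' -> {0,1,2}, take 0 (1->0 ok)
  t7 'x' -> {0,1,2}, take 0 (0->0 ok)
  t8 'x' -> {0,1,2}, take 0 (0->0 ok)
  t9 'x' -> {0,1,2}, take 1 (0->1 ok)
  t10 'x' -> {0,1,2}, take 0 (1->0 ok)
  t11 'x' -> {0,1,2}, take 0 (0->0 ok)
  t12 'x' -> {0,1,2}, take 2 (0->2 ok)

0,1,3,3,3,1,0,0,0,1,0,0,2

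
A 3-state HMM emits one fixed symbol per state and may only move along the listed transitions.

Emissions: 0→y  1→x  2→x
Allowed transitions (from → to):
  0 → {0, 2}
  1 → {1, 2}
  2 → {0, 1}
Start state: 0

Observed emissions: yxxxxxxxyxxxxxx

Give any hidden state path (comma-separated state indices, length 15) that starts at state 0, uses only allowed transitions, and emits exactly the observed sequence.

0,2,1,2,1,2,1,2,0,2,1,2,1,2,1

  [0] y  {0}  => 0  start
  [1] x  {1,2}  => 2  0->2 ok
  [2] x  {1,2}  => 1  2->1 ok
  [3] x  {1,2}  => 2  1->2 ok
  [4] x  {1,2}  => 1  2->1 ok
  [5] x  {1,2}  => 2  1->2 ok
  [6] x  {1,2}  => 1  2->1 ok
  [7] x  {1,2}  => 2  1->2 ok
  [8] y  {0}  => 0  2->0 ok
  [9] x  {1,2}  => 2  0->2 ok
  [10] x  {1,2}  => 1  2->1 ok
  [11] x  {1,2}  => 2  1->2 ok
  [12] x  {1,2}  => 1  2->1 ok
  [13] x  {1,2}  => 2  1->2 ok
  [14] x  {1,2}  => 1  2->1 ok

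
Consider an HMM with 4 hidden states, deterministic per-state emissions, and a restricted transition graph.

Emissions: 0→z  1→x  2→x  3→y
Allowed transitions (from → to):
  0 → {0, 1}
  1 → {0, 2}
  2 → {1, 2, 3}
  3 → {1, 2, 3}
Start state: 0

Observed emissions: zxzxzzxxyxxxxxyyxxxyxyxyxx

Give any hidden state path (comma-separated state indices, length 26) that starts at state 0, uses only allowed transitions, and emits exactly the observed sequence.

0,1,0,1,0,0,1,2,3,1,2,2,1,2,3,3,2,1,2,3,2,3,2,3,1,2

  pos 0: z in {0}, choose 0; start
  pos 1: x in {1,2}, choose 1; 0->1 ok
  pos 2: z in {0}, choose 0; 1->0 ok
  pos 3: x in {1,2}, choose 1; 0->1 ok
  pos 4: z in {0}, choose 0; 1->0 ok
  pos 5: z in {0}, choose 0; 0->0 ok
  pos 6: x in {1,2}, choose 1; 0->1 ok
  pos 7: x in {1,2}, choose 2; 1->2 ok
  pos 8: y in {3}, choose 3; 2->3 ok
  pos 9: x in {1,2}, choose 1; 3->1 ok
  pos 10: x in {1,2}, choose 2; 1->2 ok
  pos 11: x in {1,2}, choose 2; 2->2 ok
  pos 12: x in {1,2}, choose 1; 2->1 ok
  pos 13: x in {1,2}, choose 2; 1->2 ok
  pos 14: y in {3}, choose 3; 2->3 ok
  pos 15: y in {3}, choose 3; 3->3 ok
  pos 16: x in {1,2}, choose 2; 3->2 ok
  pos 17: x in {1,2}, choose 1; 2->1 ok
  pos 18: x in {1,2}, choose 2; 1->2 ok
  pos 19: y in {3}, choose 3; 2->3 ok
  pos 20: x in {1,2}, choose 2; 3->2 ok
  pos 21: y in {3}, choose 3; 2->3 ok
  pos 22: x in {1,2}, choose 2; 3->2 ok
  pos 23: y in {3}, choose 3; 2->3 ok
  pos 24: x in {1,2}, choose 1; 3->1 ok
  pos 25: x in {1,2}, choose 2; 1->2 ok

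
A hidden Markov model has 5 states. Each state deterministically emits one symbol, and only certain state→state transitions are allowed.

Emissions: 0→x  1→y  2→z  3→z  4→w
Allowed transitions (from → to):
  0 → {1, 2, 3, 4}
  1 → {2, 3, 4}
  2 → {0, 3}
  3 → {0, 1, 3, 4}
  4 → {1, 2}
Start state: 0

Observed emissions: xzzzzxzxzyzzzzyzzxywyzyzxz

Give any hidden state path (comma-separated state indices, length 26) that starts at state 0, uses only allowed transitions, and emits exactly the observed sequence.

  pos 0: x in {0}, choose 0; start
  pos 1: z in {2,3}, choose 2; 0->2 ok
  pos 2: z in {2,3}, choose 3; 2->3 ok
  pos 3: z in {2,3}, choose 3; 3->3 ok
  pos 4: z in {2,3}, choose 3; 3->3 ok
  pos 5: x in {0}, choose 0; 3->0 ok
  pos 6: z in {2,3}, choose 3; 0->3 ok
  pos 7: x in {0}, choose 0; 3->0 ok
  pos 8: z in {2,3}, choose 3; 0->3 ok
  pos 9: y in {1}, choose 1; 3->1 ok
  pos 10: z in {2,3}, choose 2; 1->2 ok
  pos 11: z in {2,3}, choose 3; 2->3 ok
  pos 12: z in {2,3}, choose 3; 3->3 ok
  pos 13: z in {2,3}, choose 3; 3->3 ok
  pos 14: y in {1}, choose 1; 3->1 ok
  pos 15: z in {2,3}, choose 2; 1->2 ok
  pos 16: z in {2,3}, choose 3; 2->3 ok
  pos 17: x in {0}, choose 0; 3->0 ok
  pos 18: y in {1}, choose 1; 0->1 ok
  pos 19: w in {4}, choose 4; 1->4 ok
  pos 20: y in {1}, choose 1; 4->1 ok
  pos 21: z in {2,3}, choose 3; 1->3 ok
  pos 22: y in {1}, choose 1; 3->1 ok
  pos 23: z in {2,3}, choose 2; 1->2 ok
  pos 24: x in {0}, choose 0; 2->0 ok
  pos 25: z in {2,3}, choose 2; 0->2 ok

0,2,3,3,3,0,3,0,3,1,2,3,3,3,1,2,3,0,1,4,1,3,1,2,0,2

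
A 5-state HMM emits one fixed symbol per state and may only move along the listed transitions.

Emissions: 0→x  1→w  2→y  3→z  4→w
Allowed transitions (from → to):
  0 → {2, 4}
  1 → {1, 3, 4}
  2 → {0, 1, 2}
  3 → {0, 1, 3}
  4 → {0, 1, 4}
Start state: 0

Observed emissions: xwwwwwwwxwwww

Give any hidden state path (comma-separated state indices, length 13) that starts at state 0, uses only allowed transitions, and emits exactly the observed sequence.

  0: obs=x cand={0} pick 0 [start]
  1: obs=w cand={1,4} pick 4 [0->4 ok]
  2: obs=w cand={1,4} pick 1 [4->1 ok]
  3: obs=w cand={1,4} pick 1 [1->1 ok]
  4: obs=w cand={1,4} pick 1 [1->1 ok]
  5: obs=w cand={1,4} pick 4 [1->4 ok]
  6: obs=w cand={1,4} pick 1 [4->1 ok]
  7: obs=w cand={1,4} pick 4 [1->4 ok]
  8: obs=x cand={0} pick 0 [4->0 ok]
  9: obs=w cand={1,4} pick 4 [0->4 ok]
  10: obs=w cand={1,4} pick 1 [4->1 ok]
  11: obs=w cand={1,4} pick 4 [1->4 ok]
  12: obs=w cand={1,4} pick 4 [4->4 ok]

0,4,1,1,1,4,1,4,0,4,1,4,4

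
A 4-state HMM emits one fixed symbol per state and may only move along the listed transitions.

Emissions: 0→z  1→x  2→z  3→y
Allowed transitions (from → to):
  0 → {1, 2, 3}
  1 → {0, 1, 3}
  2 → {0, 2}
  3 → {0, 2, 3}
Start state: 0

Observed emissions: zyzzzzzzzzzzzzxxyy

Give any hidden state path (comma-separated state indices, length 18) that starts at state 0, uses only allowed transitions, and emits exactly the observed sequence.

  t0 'z' -> {0,2}, take 0 (start)
  t1 'y' -> {3}, take 3 (0->3 ok)
  t2 'z' -> {0,2}, take 0 (3->0 ok)
  t3 'z' -> {0,2}, take 2 (0->2 ok)
  t4 'z' -> {0,2}, take 2 (2->2 ok)
  t5 'z' -> {0,2}, take 2 (2->2 ok)
  t6 'z' -> {0,2}, take 2 (2->2 ok)
  t7 'z' -> {0,2}, take 2 (2->2 ok)
  t8 'z' -> {0,2}, take 2 (2->2 ok)
  t9 'z' -> {0,2}, take 2 (2->2 ok)
  t10 'z' -> {0,2}, take 2 (2->2 ok)
  t11 'z' -> {0,2}, take 0 (2->0 ok)
  t12 'z' -> {0,2}, take 2 (0->2 ok)
  t13 'z' -> {0,2}, take 0 (2->0 ok)
  t14 'x' -> {1}, take 1 (0->1 ok)
  t15 'x' -> {1}, take 1 (1->1 ok)
  t16 'y' -> {3}, take 3 (1->3 ok)
  t17 'y' -> {3}, take 3 (3->3 ok)

0,3,0,2,2,2,2,2,2,2,2,0,2,0,1,1,3,3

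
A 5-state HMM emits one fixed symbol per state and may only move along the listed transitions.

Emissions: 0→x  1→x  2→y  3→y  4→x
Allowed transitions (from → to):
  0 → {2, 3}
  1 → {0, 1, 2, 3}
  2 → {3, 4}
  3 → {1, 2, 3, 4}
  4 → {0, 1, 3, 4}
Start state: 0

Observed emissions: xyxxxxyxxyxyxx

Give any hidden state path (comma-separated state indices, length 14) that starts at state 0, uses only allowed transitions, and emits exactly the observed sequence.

  0: obs=x cand={0,1,4} pick 0 [start]
  1: obs=y cand={2,3} pick 2 [0->2 ok]
  2: obs=x cand={0,1,4} pick 4 [2->4 ok]
  3: obs=x cand={0,1,4} pick 4 [4->4 ok]
  4: obs=x cand={0,1,4} pick 4 [4->4 ok]
  5: obs=x cand={0,1,4} pick 1 [4->1 ok]
  6: obs=y cand={2,3} pick 3 [1->3 ok]
  7: obs=x cand={0,1,4} pick 4 [3->4 ok]
  8: obs=x cand={0,1,4} pick 0 [4->0 ok]
  9: obs=y cand={2,3} pick 3 [0->3 ok]
  10: obs=x cand={0,1,4} pick 1 [3->1 ok]
  11: obs=y cand={2,3} pick 2 [1->2 ok]
  12: obs=x cand={0,1,4} pick 4 [2->4 ok]
  13: obs=x cand={0,1,4} pick 1 [4->1 ok]

0,2,4,4,4,1,3,4,0,3,1,2,4,1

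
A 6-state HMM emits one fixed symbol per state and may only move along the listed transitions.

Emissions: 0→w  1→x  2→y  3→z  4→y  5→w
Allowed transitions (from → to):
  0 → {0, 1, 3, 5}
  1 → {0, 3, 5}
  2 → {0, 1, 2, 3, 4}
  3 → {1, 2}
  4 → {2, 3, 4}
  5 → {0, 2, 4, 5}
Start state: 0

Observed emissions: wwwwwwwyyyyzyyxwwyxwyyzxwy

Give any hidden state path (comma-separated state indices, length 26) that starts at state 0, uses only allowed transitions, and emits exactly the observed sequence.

0,0,5,0,0,0,5,2,2,4,4,3,2,2,1,5,5,2,1,5,2,4,3,1,5,2

  t0 'w' -> {0,5}, take 0 (start)
  t1 'w' -> {0,5}, take 0 (0->0 ok)
  t2 'w' -> {0,5}, take 5 (0->5 ok)
  t3 'w' -> {0,5}, take 0 (5->0 ok)
  t4 'w' -> {0,5}, take 0 (0->0 ok)
  t5 'w' -> {0,5}, take 0 (0->0 ok)
  t6 'w' -> {0,5}, take 5 (0->5 ok)
  t7 'y' -> {2,4}, take 2 (5->2 ok)
  t8 'y' -> {2,4}, take 2 (2->2 ok)
  t9 'y' -> {2,4}, take 4 (2->4 ok)
  t10 'y' -> {2,4}, take 4 (4->4 ok)
  t11 'z' -> {3}, take 3 (4->3 ok)
  t12 'y' -> {2,4}, take 2 (3->2 ok)
  t13 'y' -> {2,4}, take 2 (2->2 ok)
  t14 'x' -> {1}, take 1 (2->1 ok)
  t15 'w' -> {0,5}, take 5 (1->5 ok)
  t16 'w' -> {0,5}, take 5 (5->5 ok)
  t17 'y' -> {2,4}, take 2 (5->2 ok)
  t18 'x' -> {1}, take 1 (2->1 ok)
  t19 'w' -> {0,5}, take 5 (1->5 ok)
  t20 'y' -> {2,4}, take 2 (5->2 ok)
  t21 'y' -> {2,4}, take 4 (2->4 ok)
  t22 'z' -> {3}, take 3 (4->3 ok)
  t23 'x' -> {1}, take 1 (3->1 ok)
  t24 'w' -> {0,5}, take 5 (1->5 ok)
  t25 'y' -> {2,4}, take 2 (5->2 ok)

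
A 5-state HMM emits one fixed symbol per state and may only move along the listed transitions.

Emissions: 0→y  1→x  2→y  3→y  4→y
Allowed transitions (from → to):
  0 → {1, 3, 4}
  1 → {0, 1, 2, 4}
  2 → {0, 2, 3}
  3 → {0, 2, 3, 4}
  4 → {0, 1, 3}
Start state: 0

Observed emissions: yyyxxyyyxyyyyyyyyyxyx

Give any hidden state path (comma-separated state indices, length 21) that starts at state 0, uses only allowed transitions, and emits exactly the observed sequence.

0,4,0,1,1,2,3,0,1,2,0,4,0,3,3,0,4,0,1,4,1

  [0] y  {0,2,3,4}  => 0  start
  [1] y  {0,2,3,4}  => 4  0->4 ok
  [2] y  {0,2,3,4}  => 0  4->0 ok
  [3] x  {1}  => 1  0->1 ok
  [4] x  {1}  => 1  1->1 ok
  [5] y  {0,2,3,4}  => 2  1->2 ok
  [6] y  {0,2,3,4}  => 3  2->3 ok
  [7] y  {0,2,3,4}  => 0  3->0 ok
  [8] x  {1}  => 1  0->1 ok
  [9] y  {0,2,3,4}  => 2  1->2 ok
  [10] y  {0,2,3,4}  => 0  2->0 ok
  [11] y  {0,2,3,4}  => 4  0->4 ok
  [12] y  {0,2,3,4}  => 0  4->0 ok
  [13] y  {0,2,3,4}  => 3  0->3 ok
  [14] y  {0,2,3,4}  => 3  3->3 ok
  [15] y  {0,2,3,4}  => 0  3->0 ok
  [16] y  {0,2,3,4}  => 4  0->4 ok
  [17] y  {0,2,3,4}  => 0  4->0 ok
  [18] x  {1}  => 1  0->1 ok
  [19] y  {0,2,3,4}  => 4  1->4 ok
  [20] x  {1}  => 1  4->1 ok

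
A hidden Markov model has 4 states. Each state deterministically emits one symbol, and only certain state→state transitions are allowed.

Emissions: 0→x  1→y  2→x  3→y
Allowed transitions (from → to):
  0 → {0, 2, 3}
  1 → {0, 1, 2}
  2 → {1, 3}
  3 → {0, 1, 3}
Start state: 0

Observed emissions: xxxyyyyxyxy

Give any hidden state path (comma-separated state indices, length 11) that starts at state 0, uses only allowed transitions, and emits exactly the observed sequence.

0,0,2,3,3,3,1,0,3,0,3

  0: obs=x cand={0,2} pick 0 [start]
  1: obs=x cand={0,2} pick 0 [0->0 ok]
  2: obs=x cand={0,2} pick 2 [0->2 ok]
  3: obs=y cand={1,3} pick 3 [2->3 ok]
  4: obs=y cand={1,3} pick 3 [3->3 ok]
  5: obs=y cand={1,3} pick 3 [3->3 ok]
  6: obs=y cand={1,3} pick 1 [3->1 ok]
  7: obs=x cand={0,2} pick 0 [1->0 ok]
  8: obs=y cand={1,3} pick 3 [0->3 ok]
  9: obs=x cand={0,2} pick 0 [3->0 ok]
  10: obs=y cand={1,3} pick 3 [0->3 ok]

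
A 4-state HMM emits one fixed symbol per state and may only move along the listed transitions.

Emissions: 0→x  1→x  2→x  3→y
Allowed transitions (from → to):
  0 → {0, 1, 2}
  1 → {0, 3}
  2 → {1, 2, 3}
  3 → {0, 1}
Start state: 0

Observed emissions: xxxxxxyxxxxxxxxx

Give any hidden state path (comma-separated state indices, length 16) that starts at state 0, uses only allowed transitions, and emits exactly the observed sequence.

  0: obs=x cand={0,1,2} pick 0 [start]
  1: obs=x cand={0,1,2} pick 0 [0->0 ok]
  2: obs=x cand={0,1,2} pick 0 [0->0 ok]
  3: obs=x cand={0,1,2} pick 2 [0->2 ok]
  4: obs=x cand={0,1,2} pick 2 [2->2 ok]
  5: obs=x cand={0,1,2} pick 1 [2->1 ok]
  6: obs=y cand={3} pick 3 [1->3 ok]
  7: obs=x cand={0,1,2} pick 1 [3->1 ok]
  8: obs=x cand={0,1,2} pick 0 [1->0 ok]
  9: obs=x cand={0,1,2} pick 2 [0->2 ok]
  10: obs=x cand={0,1,2} pick 2 [2->2 ok]
  11: obs=x cand={0,1,2} pick 1 [2->1 ok]
  12: obs=x cand={0,1,2} pick 0 [1->0 ok]
  13: obs=x cand={0,1,2} pick 0 [0->0 ok]
  14: obs=x cand={0,1,2} pick 0 [0->0 ok]
  15: obs=x cand={0,1,2} pick 0 [0->0 ok]

0,0,0,2,2,1,3,1,0,2,2,1,0,0,0,0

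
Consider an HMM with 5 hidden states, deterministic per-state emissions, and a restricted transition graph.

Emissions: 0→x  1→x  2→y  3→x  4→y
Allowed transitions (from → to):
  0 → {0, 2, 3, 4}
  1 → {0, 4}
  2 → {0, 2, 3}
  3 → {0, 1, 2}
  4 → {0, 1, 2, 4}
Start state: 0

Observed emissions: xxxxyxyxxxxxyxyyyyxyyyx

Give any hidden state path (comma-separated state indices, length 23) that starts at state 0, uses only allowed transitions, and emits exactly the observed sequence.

0,3,1,0,4,0,2,3,1,0,3,0,4,1,4,4,2,2,0,4,4,4,0

  0: obs=x cand={0,1,3} pick 0 [start]
  1: obs=x cand={0,1,3} pick 3 [0->3 ok]
  2: obs=x cand={0,1,3} pick 1 [3->1 ok]
  3: obs=x cand={0,1,3} pick 0 [1->0 ok]
  4: obs=y cand={2,4} pick 4 [0->4 ok]
  5: obs=x cand={0,1,3} pick 0 [4->0 ok]
  6: obs=y cand={2,4} pick 2 [0->2 ok]
  7: obs=x cand={0,1,3} pick 3 [2->3 ok]
  8: obs=x cand={0,1,3} pick 1 [3->1 ok]
  9: obs=x cand={0,1,3} pick 0 [1->0 ok]
  10: obs=x cand={0,1,3} pick 3 [0->3 ok]
  11: obs=x cand={0,1,3} pick 0 [3->0 ok]
  12: obs=y cand={2,4} pick 4 [0->4 ok]
  13: obs=x cand={0,1,3} pick 1 [4->1 ok]
  14: obs=y cand={2,4} pick 4 [1->4 ok]
  15: obs=y cand={2,4} pick 4 [4->4 ok]
  16: obs=y cand={2,4} pick 2 [4->2 ok]
  17: obs=y cand={2,4} pick 2 [2->2 ok]
  18: obs=x cand={0,1,3} pick 0 [2->0 ok]
  19: obs=y cand={2,4} pick 4 [0->4 ok]
  20: obs=y cand={2,4} pick 4 [4->4 ok]
  21: obs=y cand={2,4} pick 4 [4->4 ok]
  22: obs=x cand={0,1,3} pick 0 [4->0 ok]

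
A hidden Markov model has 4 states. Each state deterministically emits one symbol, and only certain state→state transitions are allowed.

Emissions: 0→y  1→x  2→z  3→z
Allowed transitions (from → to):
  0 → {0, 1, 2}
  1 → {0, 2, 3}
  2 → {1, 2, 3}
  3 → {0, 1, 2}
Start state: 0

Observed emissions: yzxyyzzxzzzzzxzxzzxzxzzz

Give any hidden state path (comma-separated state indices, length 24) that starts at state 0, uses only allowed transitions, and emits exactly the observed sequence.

0,2,1,0,0,2,3,1,2,2,2,3,2,1,2,1,2,2,1,3,1,3,2,2

  0: obs=y cand={0} pick 0 [start]
  1: obs=z cand={2,3} pick 2 [0->2 ok]
  2: obs=x cand={1} pick 1 [2->1 ok]
  3: obs=y cand={0} pick 0 [1->0 ok]
  4: obs=y cand={0} pick 0 [0->0 ok]
  5: obs=z cand={2,3} pick 2 [0->2 ok]
  6: obs=z cand={2,3} pick 3 [2->3 ok]
  7: obs=x cand={1} pick 1 [3->1 ok]
  8: obs=z cand={2,3} pick 2 [1->2 ok]
  9: obs=z cand={2,3} pick 2 [2->2 ok]
  10: obs=z cand={2,3} pick 2 [2->2 ok]
  11: obs=z cand={2,3} pick 3 [2->3 ok]
  12: obs=z cand={2,3} pick 2 [3->2 ok]
  13: obs=x cand={1} pick 1 [2->1 ok]
  14: obs=z cand={2,3} pick 2 [1->2 ok]
  15: obs=x cand={1} pick 1 [2->1 ok]
  16: obs=z cand={2,3} pick 2 [1->2 ok]
  17: obs=z cand={2,3} pick 2 [2->2 ok]
  18: obs=x cand={1} pick 1 [2->1 ok]
  19: obs=z cand={2,3} pick 3 [1->3 ok]
  20: obs=x cand={1} pick 1 [3->1 ok]
  21: obs=z cand={2,3} pick 3 [1->3 ok]
  22: obs=z cand={2,3} pick 2 [3->2 ok]
  23: obs=z cand={2,3} pick 2 [2->2 ok]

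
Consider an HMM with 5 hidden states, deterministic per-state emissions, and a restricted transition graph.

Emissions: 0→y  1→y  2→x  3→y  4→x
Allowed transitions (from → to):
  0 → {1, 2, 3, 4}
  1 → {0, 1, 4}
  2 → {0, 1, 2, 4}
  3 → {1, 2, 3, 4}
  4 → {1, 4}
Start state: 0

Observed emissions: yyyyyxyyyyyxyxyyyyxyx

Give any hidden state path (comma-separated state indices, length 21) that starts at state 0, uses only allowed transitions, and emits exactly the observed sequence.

0,1,0,1,1,4,1,0,3,1,1,4,1,4,1,0,3,3,2,0,4

  pos 0: y in {0,1,3}, choose 0; start
  pos 1: y in {0,1,3}, choose 1; 0->1 ok
  pos 2: y in {0,1,3}, choose 0; 1->0 ok
  pos 3: y in {0,1,3}, choose 1; 0->1 ok
  pos 4: y in {0,1,3}, choose 1; 1->1 ok
  pos 5: x in {2,4}, choose 4; 1->4 ok
  pos 6: y in {0,1,3}, choose 1; 4->1 ok
  pos 7: y in {0,1,3}, choose 0; 1->0 ok
  pos 8: y in {0,1,3}, choose 3; 0->3 ok
  pos 9: y in {0,1,3}, choose 1; 3->1 ok
  pos 10: y in {0,1,3}, choose 1; 1->1 ok
  pos 11: x in {2,4}, choose 4; 1->4 ok
  pos 12: y in {0,1,3}, choose 1; 4->1 ok
  pos 13: x in {2,4}, choose 4; 1->4 ok
  pos 14: y in {0,1,3}, choose 1; 4->1 ok
  pos 15: y in {0,1,3}, choose 0; 1->0 ok
  pos 16: y in {0,1,3}, choose 3; 0->3 ok
  pos 17: y in {0,1,3}, choose 3; 3->3 ok
  pos 18: x in {2,4}, choose 2; 3->2 ok
  pos 19: y in {0,1,3}, choose 0; 2->0 ok
  pos 20: x in {2,4}, choose 4; 0->4 ok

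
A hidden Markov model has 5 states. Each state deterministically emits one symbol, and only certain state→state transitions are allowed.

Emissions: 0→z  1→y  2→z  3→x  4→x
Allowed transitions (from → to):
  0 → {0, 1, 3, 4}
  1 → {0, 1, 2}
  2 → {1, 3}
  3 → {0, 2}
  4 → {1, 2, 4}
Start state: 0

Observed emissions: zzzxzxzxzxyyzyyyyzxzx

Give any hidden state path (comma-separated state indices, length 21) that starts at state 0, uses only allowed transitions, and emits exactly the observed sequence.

  pos 0: z in {0,2}, choose 0; start
  pos 1: z in {0,2}, choose 0; 0->0 ok
  pos 2: z in {0,2}, choose 0; 0->0 ok
  pos 3: x in {3,4}, choose 3; 0->3 ok
  pos 4: z in {0,2}, choose 2; 3->2 ok
  pos 5: x in {3,4}, choose 3; 2->3 ok
  pos 6: z in {0,2}, choose 2; 3->2 ok
  pos 7: x in {3,4}, choose 3; 2->3 ok
  pos 8: z in {0,2}, choose 0; 3->0 ok
  pos 9: x in {3,4}, choose 4; 0->4 ok
  pos 10: y in {1}, choose 1; 4->1 ok
  pos 11: y in {1}, choose 1; 1->1 ok
  pos 12: z in {0,2}, choose 2; 1->2 ok
  pos 13: y in {1}, choose 1; 2->1 ok
  pos 14: y in {1}, choose 1; 1->1 ok
  pos 15: y in {1}, choose 1; 1->1 ok
  pos 16: y in {1}, choose 1; 1->1 ok
  pos 17: z in {0,2}, choose 2; 1->2 ok
  pos 18: x in {3,4}, choose 3; 2->3 ok
  pos 19: z in {0,2}, choose 0; 3->0 ok
  pos 20: x in {3,4}, choose 3; 0->3 ok

0,0,0,3,2,3,2,3,0,4,1,1,2,1,1,1,1,2,3,0,3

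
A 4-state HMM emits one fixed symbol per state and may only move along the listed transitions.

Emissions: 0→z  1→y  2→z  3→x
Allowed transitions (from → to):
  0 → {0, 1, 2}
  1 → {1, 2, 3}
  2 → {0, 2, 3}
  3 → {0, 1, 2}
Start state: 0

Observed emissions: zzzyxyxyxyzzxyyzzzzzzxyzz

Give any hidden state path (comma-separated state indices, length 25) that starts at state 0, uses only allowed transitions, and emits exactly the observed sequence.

0,2,0,1,3,1,3,1,3,1,2,2,3,1,1,2,0,0,0,0,2,3,1,2,2

  t0 'z' -> {0,2}, take 0 (start)
  t1 'z' -> {0,2}, take 2 (0->2 ok)
  t2 'z' -> {0,2}, take 0 (2->0 ok)
  t3 'y' -> {1}, take 1 (0->1 ok)
  t4 'x' -> {3}, take 3 (1->3 ok)
  t5 'y' -> {1}, take 1 (3->1 ok)
  t6 'x' -> {3}, take 3 (1->3 ok)
  t7 'y' -> {1}, take 1 (3->1 ok)
  t8 'x' -> {3}, take 3 (1->3 ok)
  t9 'y' -> {1}, take 1 (3->1 ok)
  t10 'z' -> {0,2}, take 2 (1->2 ok)
  t11 'z' -> {0,2}, take 2 (2->2 ok)
  t12 'x' -> {3}, take 3 (2->3 ok)
  t13 'y' -> {1}, take 1 (3->1 ok)
  t14 'y' -> {1}, take 1 (1->1 ok)
  t15 'z' -> {0,2}, take 2 (1->2 ok)
  t16 'z' -> {0,2}, take 0 (2->0 ok)
  t17 'z' -> {0,2}, take 0 (0->0 ok)
  t18 'z' -> {0,2}, take 0 (0->0 ok)
  t19 'z' -> {0,2}, take 0 (0->0 ok)
  t20 'z' -> {0,2}, take 2 (0->2 ok)
  t21 'x' -> {3}, take 3 (2->3 ok)
  t22 'y' -> {1}, take 1 (3->1 ok)
  t23 'z' -> {0,2}, take 2 (1->2 ok)
  t24 'z' -> {0,2}, take 2 (2->2 ok)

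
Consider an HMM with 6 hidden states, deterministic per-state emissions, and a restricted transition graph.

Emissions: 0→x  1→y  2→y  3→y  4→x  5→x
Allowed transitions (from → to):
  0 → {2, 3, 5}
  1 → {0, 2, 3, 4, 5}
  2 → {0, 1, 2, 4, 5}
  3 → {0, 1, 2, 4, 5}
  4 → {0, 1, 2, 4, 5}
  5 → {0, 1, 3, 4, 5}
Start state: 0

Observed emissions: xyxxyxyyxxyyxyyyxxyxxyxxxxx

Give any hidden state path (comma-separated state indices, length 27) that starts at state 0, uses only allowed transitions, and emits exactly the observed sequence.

  0: obs=x cand={0,4,5} pick 0 [start]
  1: obs=y cand={1,2,3} pick 3 [0->3 ok]
  2: obs=x cand={0,4,5} pick 5 [3->5 ok]
  3: obs=x cand={0,4,5} pick 0 [5->0 ok]
  4: obs=y cand={1,2,3} pick 2 [0->2 ok]
  5: obs=x cand={0,4,5} pick 0 [2->0 ok]
  6: obs=y cand={1,2,3} pick 3 [0->3 ok]
  7: obs=y cand={1,2,3} pick 2 [3->2 ok]
  8: obs=x cand={0,4,5} pick 4 [2->4 ok]
  9: obs=x cand={0,4,5} pick 5 [4->5 ok]
  10: obs=y cand={1,2,3} pick 1 [5->1 ok]
  11: obs=y cand={1,2,3} pick 2 [1->2 ok]
  12: obs=x cand={0,4,5} pick 5 [2->5 ok]
  13: obs=y cand={1,2,3} pick 1 [5->1 ok]
  14: obs=y cand={1,2,3} pick 2 [1->2 ok]
  15: obs=y cand={1,2,3} pick 2 [2->2 ok]
  16: obs=x cand={0,4,5} pick 0 [2->0 ok]
  17: obs=x cand={0,4,5} pick 5 [0->5 ok]
  18: obs=y cand={1,2,3} pick 3 [5->3 ok]
  19: obs=x cand={0,4,5} pick 4 [3->4 ok]
  20: obs=x cand={0,4,5} pick 4 [4->4 ok]
  21: obs=y cand={1,2,3} pick 2 [4->2 ok]
  22: obs=x cand={0,4,5} pick 4 [2->4 ok]
  23: obs=x cand={0,4,5} pick 5 [4->5 ok]
  24: obs=x cand={0,4,5} pick 5 [5->5 ok]
  25: obs=x cand={0,4,5} pick 5 [5->5 ok]
  26: obs=x cand={0,4,5} pick 0 [5->0 ok]

0,3,5,0,2,0,3,2,4,5,1,2,5,1,2,2,0,5,3,4,4,2,4,5,5,5,0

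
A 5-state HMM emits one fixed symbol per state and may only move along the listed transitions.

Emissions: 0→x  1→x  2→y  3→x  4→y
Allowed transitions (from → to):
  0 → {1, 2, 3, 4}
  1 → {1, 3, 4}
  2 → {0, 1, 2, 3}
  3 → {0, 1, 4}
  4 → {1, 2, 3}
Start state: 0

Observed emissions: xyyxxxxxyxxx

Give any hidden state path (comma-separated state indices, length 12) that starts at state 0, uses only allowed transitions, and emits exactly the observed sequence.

  [0] x  {0,1,3}  => 0  start
  [1] y  {2,4}  => 2  0->2 ok
  [2] y  {2,4}  => 2  2->2 ok
  [3] x  {0,1,3}  => 3  2->3 ok
  [4] x  {0,1,3}  => 1  3->1 ok
  [5] x  {0,1,3}  => 1  1->1 ok
  [6] x  {0,1,3}  => 3  1->3 ok
  [7] x  {0,1,3}  => 0  3->0 ok
  [8] y  {2,4}  => 4  0->4 ok
  [9] x  {0,1,3}  => 1  4->1 ok
  [10] x  {0,1,3}  => 1  1->1 ok
  [11] x  {0,1,3}  => 1  1->1 ok

0,2,2,3,1,1,3,0,4,1,1,1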